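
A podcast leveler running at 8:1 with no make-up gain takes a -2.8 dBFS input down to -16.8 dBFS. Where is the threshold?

Let T be the threshold. Output overshoot = (input overshoot)/R, so -16.8 − T = (-2.8 − T)/8.
8·(-16.8 − T) = -2.8 − T → 7·T = -134.4 − (-2.8) = -131.6.
T = -131.6/7 = -18.8 dBFS.

-18.8 dBFS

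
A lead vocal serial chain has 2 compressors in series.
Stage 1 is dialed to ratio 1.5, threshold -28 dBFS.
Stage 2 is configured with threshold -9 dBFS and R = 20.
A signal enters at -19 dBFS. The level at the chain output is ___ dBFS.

Stage 1: -19 dBFS is 9 dB over -28 dBFS; at 1.5:1 that becomes 6 dB over, giving -22 dBFS.
Stage 2: below threshold (-22 ≤ -9); passes unchanged; output -22 dBFS.

-22 dBFS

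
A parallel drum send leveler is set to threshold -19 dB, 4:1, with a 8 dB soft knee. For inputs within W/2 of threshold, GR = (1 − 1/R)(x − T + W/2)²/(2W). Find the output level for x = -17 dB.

x − T + W/2 = -17 − (-19) + 4 = 6.
GR = (1 − 1/4) × 6² / 16 = 0.75 × 36 / 16 = 1.6875 dB.
Output = -17 − 1.6875 = -18.6875 dB.

-18.6875 dB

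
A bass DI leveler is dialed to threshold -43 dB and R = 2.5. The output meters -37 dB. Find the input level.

-28 dB

Post-compression overshoot = -37 − (-43) = 6 dB.
Input overshoot = R × output overshoot = 15 dB → input = -43 + 15 = -28 dB.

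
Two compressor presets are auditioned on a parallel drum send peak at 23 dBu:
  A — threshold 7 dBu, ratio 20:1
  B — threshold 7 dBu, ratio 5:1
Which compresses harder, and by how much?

A, by 2.4 dB

A: GR = 16 − 16/20 = 15.2 dB.
B: GR = 16 − 16/5 = 12.8 dB.
A applies 2.4 dB more gain reduction.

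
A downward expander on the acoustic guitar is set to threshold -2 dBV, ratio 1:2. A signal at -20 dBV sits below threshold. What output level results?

-38 dBV

Undershoot = (-2) − (-20) = 18 dB.
At 1:2, that expands to 36 dB under threshold.
Output = -2 − 36 = -38 dBV.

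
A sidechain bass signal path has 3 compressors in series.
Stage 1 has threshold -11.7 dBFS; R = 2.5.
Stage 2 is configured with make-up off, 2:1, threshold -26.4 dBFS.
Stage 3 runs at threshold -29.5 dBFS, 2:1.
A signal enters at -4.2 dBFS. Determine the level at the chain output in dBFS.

Stage 1: 7.5 dB above -11.7 dBFS, reduced 2.5:1 to 3 dB above → -8.7 dBFS.
Stage 2: 17.7 dB above -26.4 dBFS, reduced 2:1 to 8.85 dB above → -17.55 dBFS.
Stage 3: overshoot 11.95 dB → 11.95/2 = 5.975 dB → -23.525 dBFS.

-23.525 dBFS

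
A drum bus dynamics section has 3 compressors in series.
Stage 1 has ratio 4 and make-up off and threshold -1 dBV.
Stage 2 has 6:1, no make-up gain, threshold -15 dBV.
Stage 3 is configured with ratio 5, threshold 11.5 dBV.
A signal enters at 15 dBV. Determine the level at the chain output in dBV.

-12 dBV

Stage 1: overshoot 16 dB → 16/4 = 4 dB → 3 dBV.
Stage 2: overshoot 18 dB → 18/6 = 3 dB → -12 dBV.
Stage 3: -12 dBV is at or below the 11.5 dBV threshold — no compression; output -12 dBV.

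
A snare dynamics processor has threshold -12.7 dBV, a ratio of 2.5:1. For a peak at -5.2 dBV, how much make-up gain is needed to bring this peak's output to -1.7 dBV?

The peak compresses to -12.7 + 7.5/2.5 = -9.7 dBV.
To reach -1.7 dBV requires -1.7 − (-9.7) = 8 dB of make-up.

8 dB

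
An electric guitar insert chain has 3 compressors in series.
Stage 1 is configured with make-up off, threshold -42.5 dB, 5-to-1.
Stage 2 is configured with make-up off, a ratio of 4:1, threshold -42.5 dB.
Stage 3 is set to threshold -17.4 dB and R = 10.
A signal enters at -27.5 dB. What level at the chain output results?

-41.75 dB

Stage 1: 15 dB above -42.5 dB, reduced 5:1 to 3 dB above → -39.5 dB.
Stage 2: -39.5 dB is 3 dB over -42.5 dB; at 4:1 that becomes 0.75 dB over, giving -41.75 dB.
Stage 3: -41.75 dB is at or below the -17.4 dB threshold — no compression; output -41.75 dB.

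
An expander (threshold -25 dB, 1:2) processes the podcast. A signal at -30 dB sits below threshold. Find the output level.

Below threshold, a 1:2 expander applies gain = (2−1)×(T − x) of attenuation.
(2−1) × 5 = 5 dB, so output = -30 − 5 = -35 dB.

-35 dB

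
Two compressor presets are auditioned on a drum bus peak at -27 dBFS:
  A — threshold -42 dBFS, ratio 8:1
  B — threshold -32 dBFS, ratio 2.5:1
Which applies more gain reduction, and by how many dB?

A, by 10.125 dB

A: overshoot 15 dB → output overshoot 1.875 dB → GR 13.125 dB.
B: overshoot 5 dB → output overshoot 2 dB → GR 3 dB.
A applies 10.125 dB more gain reduction.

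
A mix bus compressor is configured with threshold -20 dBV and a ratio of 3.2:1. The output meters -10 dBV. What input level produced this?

Post-compression overshoot = -10 − (-20) = 10 dB.
Before 3.2:1 compression the overshoot was 10 × 3.2 = 32 dB, so input = -20 + 32 = 12 dBV.

12 dBV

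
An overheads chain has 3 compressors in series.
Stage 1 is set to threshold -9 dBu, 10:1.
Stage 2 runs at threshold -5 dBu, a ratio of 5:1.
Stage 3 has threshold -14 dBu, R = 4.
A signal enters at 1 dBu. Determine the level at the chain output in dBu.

Stage 1: 1 dBu is 10 dB over -9 dBu; at 10:1 that becomes 1 dB over, giving -8 dBu.
Stage 2: -8 dBu ≤ -5 dBu, so stage 2 doesn't engage; output -8 dBu.
Stage 3: -8 dBu is 6 dB over -14 dBu; at 4:1 that becomes 1.5 dB over, giving -12.5 dBu.

-12.5 dBu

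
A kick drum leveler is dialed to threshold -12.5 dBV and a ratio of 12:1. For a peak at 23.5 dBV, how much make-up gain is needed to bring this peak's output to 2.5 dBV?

Without make-up, output = threshold + overshoot/12 = -12.5 + 3 = -9.5 dBV.
Gap to target: 12 dB.

12 dB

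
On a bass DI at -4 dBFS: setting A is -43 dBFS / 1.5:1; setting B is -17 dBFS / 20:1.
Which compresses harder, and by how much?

A, by 0.65 dB

A: overshoot 39 dB → output overshoot 26 dB → GR 13 dB.
B: overshoot 13 dB → output overshoot 0.65 dB → GR 12.35 dB.
Difference: 0.65 dB in favour of A.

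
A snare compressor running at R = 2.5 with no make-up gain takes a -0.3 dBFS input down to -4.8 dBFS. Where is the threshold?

Let T be the threshold. Output overshoot = (input overshoot)/R, so -4.8 − T = (-0.3 − T)/2.5.
2.5·(-4.8 − T) = -0.3 − T → 1.5·T = -12 − (-0.3) = -11.7.
T = -11.7/1.5 = -7.8 dBFS.

-7.8 dBFS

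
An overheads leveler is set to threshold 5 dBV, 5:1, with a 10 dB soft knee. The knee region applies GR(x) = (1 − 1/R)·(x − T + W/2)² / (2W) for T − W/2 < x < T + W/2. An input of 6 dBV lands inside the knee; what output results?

4.56 dBV

x − T + W/2 = 6 − 5 + 5 = 6.
GR = (1 − 1/5) × 6² / 20 = 0.8 × 36 / 20 = 1.44 dB.
Output = 6 − 1.44 = 4.56 dBV.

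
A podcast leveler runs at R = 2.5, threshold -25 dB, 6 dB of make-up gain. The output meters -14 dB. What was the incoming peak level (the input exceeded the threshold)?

Stripping the +6 dB make-up gives -20 dB at the gain stage.
That's 5 dB above the -25 dB threshold.
Before 2.5:1 compression the overshoot was 5 × 2.5 = 12.5 dB, so input = -25 + 12.5 = -12.5 dB.

-12.5 dB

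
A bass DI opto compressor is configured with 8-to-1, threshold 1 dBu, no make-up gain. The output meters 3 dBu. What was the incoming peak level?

17 dBu

That's 2 dB above the 1 dBu threshold.
Before 8:1 compression the overshoot was 2 × 8 = 16 dB, so input = 1 + 16 = 17 dBu.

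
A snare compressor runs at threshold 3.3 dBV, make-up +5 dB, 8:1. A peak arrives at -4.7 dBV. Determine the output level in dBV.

-4.7 dBV is 8 dB below the 3.3 dBV threshold, so no gain reduction is applied.
Make-up gain adds 5 dB: -4.7 + 5 = 0.3 dBV.

0.3 dBV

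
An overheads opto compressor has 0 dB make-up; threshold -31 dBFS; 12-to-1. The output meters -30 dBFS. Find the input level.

The compressed level sits -30 − (-31) = 1 dB over threshold.
Undo the ratio: input overshoot = 1 × 12 = 12 dB, giving input = -19 dBFS.

-19 dBFS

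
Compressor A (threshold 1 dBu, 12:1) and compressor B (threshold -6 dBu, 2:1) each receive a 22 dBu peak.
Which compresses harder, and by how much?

A: GR = 21 − 21/12 = 19.25 dB.
B: GR = 28 − 28/2 = 14 dB.
A reduces 5.25 dB more.

A, by 5.25 dB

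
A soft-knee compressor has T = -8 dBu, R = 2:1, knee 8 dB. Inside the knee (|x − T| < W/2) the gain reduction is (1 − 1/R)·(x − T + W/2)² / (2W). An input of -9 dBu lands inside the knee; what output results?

-9.28125 dBu

x − T + W/2 = -9 − (-8) + 4 = 3.
GR = (1 − 1/2) × 3² / 16 = 0.5 × 9 / 16 = 0.28125 dB.
Output = -9 − 0.28125 = -9.28125 dBu.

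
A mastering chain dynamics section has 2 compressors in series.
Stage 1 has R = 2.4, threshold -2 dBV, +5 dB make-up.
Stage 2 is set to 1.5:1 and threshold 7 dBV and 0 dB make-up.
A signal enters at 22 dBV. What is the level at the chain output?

Stage 1: 24 dB above -2 dBV, reduced 2.4:1 to 10 dB above → 8 dBV; +5 dB make-up → 13 dBV.
Stage 2: overshoot 6 dB → 6/1.5 = 4 dB → 11 dBV.

11 dBV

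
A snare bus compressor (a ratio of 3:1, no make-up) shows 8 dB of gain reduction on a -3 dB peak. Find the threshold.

Gain reduction = -3 − (-11) = 8 dB; output overshoot = GR / (R − 1) = 8 / 2 = 4 dB.
Threshold = output − output overshoot = -11 − 4 = -15 dB.

-15 dB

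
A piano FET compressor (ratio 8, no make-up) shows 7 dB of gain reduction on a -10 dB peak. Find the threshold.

Gain reduction = -10 − (-17) = 7 dB; output overshoot = GR / (R − 1) = 7 / 7 = 1 dB.
Threshold = output − output overshoot = -17 − 1 = -18 dB.

-18 dB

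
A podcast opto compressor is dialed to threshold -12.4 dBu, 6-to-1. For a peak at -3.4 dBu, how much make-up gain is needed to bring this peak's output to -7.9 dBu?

3 dB

Without make-up, output = threshold + overshoot/6 = -12.4 + 1.5 = -10.9 dBu.
Gap to target: 3 dB.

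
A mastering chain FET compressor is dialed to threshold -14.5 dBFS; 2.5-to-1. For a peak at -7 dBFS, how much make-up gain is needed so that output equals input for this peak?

4.5 dB

Without make-up, output = threshold + overshoot/2.5 = -14.5 + 3 = -11.5 dBFS.
Gap to target: 4.5 dB.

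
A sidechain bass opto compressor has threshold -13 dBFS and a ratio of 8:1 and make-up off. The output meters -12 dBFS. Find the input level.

-5 dBFS

That's 1 dB above the -13 dBFS threshold.
Undo the ratio: input overshoot = 1 × 8 = 8 dB, giving input = -5 dBFS.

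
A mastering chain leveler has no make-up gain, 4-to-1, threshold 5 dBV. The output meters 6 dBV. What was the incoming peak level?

Post-compression overshoot = 6 − 5 = 1 dB.
Before 4:1 compression the overshoot was 1 × 4 = 4 dB, so input = 5 + 4 = 9 dBV.

9 dBV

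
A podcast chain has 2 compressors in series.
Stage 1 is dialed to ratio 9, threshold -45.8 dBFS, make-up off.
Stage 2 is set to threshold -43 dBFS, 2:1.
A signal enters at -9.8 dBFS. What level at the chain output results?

-42.4 dBFS

Stage 1: overshoot 36 dB → 36/9 = 4 dB → -41.8 dBFS.
Stage 2: -41.8 dBFS is 1.2 dB over -43 dBFS; at 2:1 that becomes 0.6 dB over, giving -42.4 dBFS.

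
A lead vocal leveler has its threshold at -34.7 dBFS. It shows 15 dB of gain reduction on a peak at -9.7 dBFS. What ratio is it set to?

Input overshoot = -9.7 − (-34.7) = 25 dB.
Output overshoot = 25 − 15 = 10 dB.
Ratio = input overshoot / output overshoot = 25 / 10 = 2.5.

2.5:1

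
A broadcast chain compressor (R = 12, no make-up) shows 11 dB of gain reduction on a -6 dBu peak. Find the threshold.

Gain reduction = -6 − (-17) = 11 dB; output overshoot = GR / (R − 1) = 11 / 11 = 1 dB.
Threshold = output − output overshoot = -17 − 1 = -18 dBu.

-18 dBu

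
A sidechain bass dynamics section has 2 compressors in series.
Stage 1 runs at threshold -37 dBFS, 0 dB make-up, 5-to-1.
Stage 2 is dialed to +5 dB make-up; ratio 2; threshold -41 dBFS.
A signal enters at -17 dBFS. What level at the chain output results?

-32 dBFS

Stage 1: -17 dBFS is 20 dB over -37 dBFS; at 5:1 that becomes 4 dB over, giving -33 dBFS.
Stage 2: overshoot 8 dB → 8/2 = 4 dB → -37 dBFS; +5 dB make-up → -32 dBFS.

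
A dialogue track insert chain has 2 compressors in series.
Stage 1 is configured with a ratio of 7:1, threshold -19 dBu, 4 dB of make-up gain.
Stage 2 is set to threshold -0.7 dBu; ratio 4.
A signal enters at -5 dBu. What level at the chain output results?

Stage 1: overshoot 14 dB → 14/7 = 2 dB → -17 dBu; +4 dB make-up → -13 dBu.
Stage 2: below threshold (-13 ≤ -0.7); passes unchanged; output -13 dBu.

-13 dBu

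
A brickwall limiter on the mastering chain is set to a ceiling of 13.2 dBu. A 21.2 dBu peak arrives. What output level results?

13.2 dBu

A brickwall limiter is an ∞:1 compressor: any input above the ceiling is clamped to 13.2 dBu.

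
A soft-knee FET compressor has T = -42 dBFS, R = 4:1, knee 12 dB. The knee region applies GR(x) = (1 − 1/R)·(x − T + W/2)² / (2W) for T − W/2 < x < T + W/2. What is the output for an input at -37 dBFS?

x − T + W/2 = -37 − (-42) + 6 = 11.
GR = (1 − 1/4) × 11² / 24 = 0.75 × 121 / 24 = 3.78125 dB.
Output = -37 − 3.78125 = -40.78125 dBFS.

-40.78125 dBFS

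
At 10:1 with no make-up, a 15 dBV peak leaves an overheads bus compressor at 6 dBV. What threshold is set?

5 dBV

Let T be the threshold. Output overshoot = (input overshoot)/R, so 6 − T = (15 − T)/10.
10·(6 − T) = 15 − T → 9·T = 60 − 15 = 45.
T = 45/9 = 5 dBV.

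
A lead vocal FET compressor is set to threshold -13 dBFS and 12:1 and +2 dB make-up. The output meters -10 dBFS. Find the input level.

Remove make-up: -10 − 2 = -12 dBFS.
Post-compression overshoot = -12 − (-13) = 1 dB.
Before 12:1 compression the overshoot was 1 × 12 = 12 dB, so input = -13 + 12 = -1 dBFS.

-1 dBFS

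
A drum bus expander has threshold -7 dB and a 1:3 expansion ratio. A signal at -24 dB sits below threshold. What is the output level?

Undershoot = (-7) − (-24) = 17 dB.
At 1:3, that expands to 51 dB under threshold.
Output = -7 − 51 = -58 dB.

-58 dB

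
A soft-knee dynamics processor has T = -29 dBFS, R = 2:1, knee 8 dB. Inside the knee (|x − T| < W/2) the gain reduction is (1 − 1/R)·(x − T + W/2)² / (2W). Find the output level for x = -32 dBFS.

x − T + W/2 = -32 − (-29) + 4 = 1.
GR = (1 − 1/2) × 1² / 16 = 0.5 × 1 / 16 = 0.03125 dB.
Output = -32 − 0.03125 = -32.03125 dBFS.

-32.03125 dBFS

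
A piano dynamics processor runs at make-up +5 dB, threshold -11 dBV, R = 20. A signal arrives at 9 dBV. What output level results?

Overshoot: 9 − (-11) = 20 dB.
At 20:1 the overshoot is divided by 20, leaving 1 dB above threshold.
That puts the output at -10 dBV; make-up adds 5 dB, giving -5 dBV.

-5 dBV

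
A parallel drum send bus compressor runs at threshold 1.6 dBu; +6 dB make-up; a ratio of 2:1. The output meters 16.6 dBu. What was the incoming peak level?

19.6 dBu

Before make-up, the level was 16.6 − 6 = 10.6 dBu.
Post-compression overshoot = 10.6 − 1.6 = 9 dB.
Undo the ratio: input overshoot = 9 × 2 = 18 dB, giving input = 19.6 dBu.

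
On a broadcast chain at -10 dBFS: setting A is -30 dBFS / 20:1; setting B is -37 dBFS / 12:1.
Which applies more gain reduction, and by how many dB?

B, by 5.75 dB

A: 20 dB over, compressed to 1 dB over, so 19 dB of GR.
B: 27 dB over, compressed to 2.25 dB over, so 24.75 dB of GR.
Difference: 5.75 dB in favour of B.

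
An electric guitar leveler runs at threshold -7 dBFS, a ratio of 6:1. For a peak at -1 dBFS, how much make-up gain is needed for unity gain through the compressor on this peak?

5 dB

Without make-up, output = threshold + overshoot/6 = -7 + 1 = -6 dBFS.
Gap to target: 5 dB.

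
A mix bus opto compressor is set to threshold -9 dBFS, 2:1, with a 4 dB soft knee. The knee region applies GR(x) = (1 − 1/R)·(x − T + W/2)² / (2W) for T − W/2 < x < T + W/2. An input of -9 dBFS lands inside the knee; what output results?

-9.25 dBFS

x − T + W/2 = -9 − (-9) + 2 = 2.
GR = (1 − 1/2) × 2² / 8 = 0.5 × 4 / 8 = 0.25 dB.
Output = -9 − 0.25 = -9.25 dBFS.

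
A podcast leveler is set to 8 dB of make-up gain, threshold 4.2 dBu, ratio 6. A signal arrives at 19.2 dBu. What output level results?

Overshoot: 19.2 − 4.2 = 15 dB.
The 15 dB excess becomes 2.5 dB after 6:1 reduction.
Output = 4.2 + 2.5 = 6.7 dBu; make-up adds 8 dB, giving 14.7 dBu.

14.7 dBu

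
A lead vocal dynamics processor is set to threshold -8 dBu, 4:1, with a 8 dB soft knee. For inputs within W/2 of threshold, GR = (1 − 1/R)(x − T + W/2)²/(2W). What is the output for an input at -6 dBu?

-7.6875 dBu

x − T + W/2 = -6 − (-8) + 4 = 6.
GR = (1 − 1/4) × 6² / 16 = 0.75 × 36 / 16 = 1.6875 dB.
Output = -6 − 1.6875 = -7.6875 dBu.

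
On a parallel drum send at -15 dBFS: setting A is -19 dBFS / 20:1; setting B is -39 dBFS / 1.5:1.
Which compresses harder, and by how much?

B, by 4.2 dB

A: overshoot 4 dB → output overshoot 0.2 dB → GR 3.8 dB.
B: overshoot 24 dB → output overshoot 16 dB → GR 8 dB.
B reduces 4.2 dB more.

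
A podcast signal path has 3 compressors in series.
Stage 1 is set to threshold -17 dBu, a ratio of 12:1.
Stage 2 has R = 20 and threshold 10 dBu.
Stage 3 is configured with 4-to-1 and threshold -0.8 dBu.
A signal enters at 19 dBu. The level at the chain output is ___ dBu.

Stage 1: 19 dBu is 36 dB over -17 dBu; at 12:1 that becomes 3 dB over, giving -14 dBu.
Stage 2: -14 dBu ≤ 10 dBu, so stage 2 doesn't engage; output -14 dBu.
Stage 3: -14 dBu is at or below the -0.8 dBu threshold — no compression; output -14 dBu.

-14 dBu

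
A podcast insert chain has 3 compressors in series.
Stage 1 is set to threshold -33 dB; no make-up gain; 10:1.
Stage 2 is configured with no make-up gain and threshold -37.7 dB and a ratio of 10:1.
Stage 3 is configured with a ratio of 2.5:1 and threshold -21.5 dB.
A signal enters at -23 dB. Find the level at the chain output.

Stage 1: overshoot 10 dB → 10/10 = 1 dB → -32 dB.
Stage 2: overshoot 5.7 dB → 5.7/10 = 0.57 dB → -37.13 dB.
Stage 3: below threshold (-37.13 ≤ -21.5); passes unchanged; output -37.13 dB.

-37.13 dB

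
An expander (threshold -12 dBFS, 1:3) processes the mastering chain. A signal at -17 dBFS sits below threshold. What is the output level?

-27 dBFS

Undershoot = (-12) − (-17) = 5 dB.
At 1:3, that expands to 15 dB under threshold.
Output = -12 − 15 = -27 dBFS.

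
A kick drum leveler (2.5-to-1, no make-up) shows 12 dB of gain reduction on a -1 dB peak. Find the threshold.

Gain reduction = -1 − (-13) = 12 dB; output overshoot = GR / (R − 1) = 12 / 1.5 = 8 dB.
Threshold = output − output overshoot = -13 − 8 = -21 dB.

-21 dB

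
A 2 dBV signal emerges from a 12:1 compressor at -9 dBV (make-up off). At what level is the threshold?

-10 dBV

Gain reduction = 2 − (-9) = 11 dB; output overshoot = GR / (R − 1) = 11 / 11 = 1 dB.
Threshold = output − output overshoot = -9 − 1 = -10 dBV.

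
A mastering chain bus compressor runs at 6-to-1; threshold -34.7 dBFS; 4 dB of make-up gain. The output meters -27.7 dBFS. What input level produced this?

Stripping the +4 dB make-up gives -31.7 dBFS at the gain stage.
That's 3 dB above the -34.7 dBFS threshold.
Undo the ratio: input overshoot = 3 × 6 = 18 dB, giving input = -16.7 dBFS.

-16.7 dBFS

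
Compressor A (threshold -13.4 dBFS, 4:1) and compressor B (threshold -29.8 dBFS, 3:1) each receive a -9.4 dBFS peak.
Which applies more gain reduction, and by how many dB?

B, by 10.6 dB

A: GR = 4 − 4/4 = 3 dB.
B: GR = 20.4 − 20.4/3 = 13.6 dB.
B applies 10.6 dB more gain reduction.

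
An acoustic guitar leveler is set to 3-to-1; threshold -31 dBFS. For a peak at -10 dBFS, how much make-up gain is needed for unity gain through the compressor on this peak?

14 dB

Overshoot 21 dB → 21/3 = 7 dB after compression, so the compressed level is -31 + 7 = -24 dBFS.
Make-up = target − compressed = -10 − (-24) = 14 dB.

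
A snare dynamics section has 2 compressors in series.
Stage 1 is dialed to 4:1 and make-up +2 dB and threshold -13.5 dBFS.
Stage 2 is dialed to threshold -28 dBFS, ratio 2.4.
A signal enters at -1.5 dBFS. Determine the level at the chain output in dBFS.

-19.875 dBFS

Stage 1: 12 dB above -13.5 dBFS, reduced 4:1 to 3 dB above → -10.5 dBFS; +2 dB make-up → -8.5 dBFS.
Stage 2: -8.5 dBFS is 19.5 dB over -28 dBFS; at 2.4:1 that becomes 8.125 dB over, giving -19.875 dBFS.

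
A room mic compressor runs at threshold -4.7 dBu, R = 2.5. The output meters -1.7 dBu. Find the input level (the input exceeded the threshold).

Post-compression overshoot = -1.7 − (-4.7) = 3 dB.
Input overshoot = R × output overshoot = 7.5 dB → input = -4.7 + 7.5 = 2.8 dBu.

2.8 dBu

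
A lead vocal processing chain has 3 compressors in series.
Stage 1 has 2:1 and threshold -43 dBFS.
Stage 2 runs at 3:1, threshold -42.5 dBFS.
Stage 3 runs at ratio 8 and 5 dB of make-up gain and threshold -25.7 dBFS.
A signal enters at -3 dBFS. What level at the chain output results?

-31 dBFS

Stage 1: overshoot 40 dB → 40/2 = 20 dB → -23 dBFS.
Stage 2: 19.5 dB above -42.5 dBFS, reduced 3:1 to 6.5 dB above → -36 dBFS.
Stage 3: below threshold (-36 ≤ -25.7); passes unchanged; make-up brings it to -31 dBFS.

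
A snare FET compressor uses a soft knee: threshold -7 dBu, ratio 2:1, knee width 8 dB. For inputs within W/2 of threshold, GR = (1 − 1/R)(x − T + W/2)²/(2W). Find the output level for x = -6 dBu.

-6.78125 dBu

x − T + W/2 = -6 − (-7) + 4 = 5.
GR = (1 − 1/2) × 5² / 16 = 0.5 × 25 / 16 = 0.78125 dB.
Output = -6 − 0.78125 = -6.78125 dBu.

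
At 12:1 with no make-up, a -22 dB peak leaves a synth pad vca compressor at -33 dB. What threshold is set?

-34 dB

Let T be the threshold. Output overshoot = (input overshoot)/R, so -33 − T = (-22 − T)/12.
12·(-33 − T) = -22 − T → 11·T = -396 − (-22) = -374.
T = -374/11 = -34 dB.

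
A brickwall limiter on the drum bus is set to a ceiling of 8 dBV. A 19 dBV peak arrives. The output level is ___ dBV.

8 dBV

The limiter clamps the peak to its 8 dBV ceiling.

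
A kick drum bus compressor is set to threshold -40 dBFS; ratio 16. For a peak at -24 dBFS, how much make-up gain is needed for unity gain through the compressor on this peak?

Without make-up, output = threshold + overshoot/16 = -40 + 1 = -39 dBFS.
Gap to target: 15 dB.

15 dB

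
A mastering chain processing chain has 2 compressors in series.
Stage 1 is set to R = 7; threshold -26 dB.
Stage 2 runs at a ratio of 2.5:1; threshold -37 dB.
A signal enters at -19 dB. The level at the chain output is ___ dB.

-32.2 dB

Stage 1: 7 dB above -26 dB, reduced 7:1 to 1 dB above → -25 dB.
Stage 2: -25 dB is 12 dB over -37 dB; at 2.5:1 that becomes 4.8 dB over, giving -32.2 dB.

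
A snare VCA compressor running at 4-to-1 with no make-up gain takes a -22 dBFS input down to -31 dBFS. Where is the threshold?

-34 dBFS

Let T be the threshold. Output overshoot = (input overshoot)/R, so -31 − T = (-22 − T)/4.
4·(-31 − T) = -22 − T → 3·T = -124 − (-22) = -102.
T = -102/3 = -34 dBFS.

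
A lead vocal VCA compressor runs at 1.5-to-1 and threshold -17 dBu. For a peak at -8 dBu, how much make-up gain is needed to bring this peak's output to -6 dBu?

The peak compresses to -17 + 9/1.5 = -11 dBu.
To reach -6 dBu requires -6 − (-11) = 5 dB of make-up.

5 dB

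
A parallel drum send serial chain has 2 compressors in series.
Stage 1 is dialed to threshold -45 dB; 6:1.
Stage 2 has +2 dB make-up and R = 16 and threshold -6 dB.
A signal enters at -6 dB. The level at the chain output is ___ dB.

Stage 1: -6 dB is 39 dB over -45 dB; at 6:1 that becomes 6.5 dB over, giving -38.5 dB.
Stage 2: below threshold (-38.5 ≤ -6); passes unchanged; make-up brings it to -36.5 dB.

-36.5 dB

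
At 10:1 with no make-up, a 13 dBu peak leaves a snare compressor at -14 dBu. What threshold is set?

-17 dBu

Gain reduction = 13 − (-14) = 27 dB; output overshoot = GR / (R − 1) = 27 / 9 = 3 dB.
Threshold = output − output overshoot = -14 − 3 = -17 dBu.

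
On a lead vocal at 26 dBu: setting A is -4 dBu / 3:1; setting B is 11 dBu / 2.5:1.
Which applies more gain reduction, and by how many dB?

A: GR = 30 − 30/3 = 20 dB.
B: GR = 15 − 15/2.5 = 9 dB.
A applies 11 dB more gain reduction.

A, by 11 dB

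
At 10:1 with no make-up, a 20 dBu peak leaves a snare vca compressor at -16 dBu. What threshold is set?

-20 dBu

Input is 40 dB above T (since output overshoot × R = input overshoot: (-16 − T)·10 = 20 − T gives T = -20 dBu).
Check: -20 + (20 − (-20))/10 = -20 + 4 = -16 dBu. ✓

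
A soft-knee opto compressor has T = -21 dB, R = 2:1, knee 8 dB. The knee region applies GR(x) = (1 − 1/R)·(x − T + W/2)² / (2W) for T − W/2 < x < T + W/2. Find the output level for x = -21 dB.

x − T + W/2 = -21 − (-21) + 4 = 4.
GR = (1 − 1/2) × 4² / 16 = 0.5 × 16 / 16 = 0.5 dB.
Output = -21 − 0.5 = -21.5 dB.

-21.5 dB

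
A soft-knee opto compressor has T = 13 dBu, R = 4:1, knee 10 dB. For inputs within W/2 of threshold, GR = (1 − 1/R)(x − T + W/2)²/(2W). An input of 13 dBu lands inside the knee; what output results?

12.0625 dBu

x − T + W/2 = 13 − 13 + 5 = 5.
GR = (1 − 1/4) × 5² / 20 = 0.75 × 25 / 20 = 0.9375 dB.
Output = 13 − 0.9375 = 12.0625 dBu.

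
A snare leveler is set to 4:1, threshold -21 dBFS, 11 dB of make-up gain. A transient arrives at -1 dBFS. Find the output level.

The input is 20 dB above the -21 dBFS threshold.
At 4:1 the overshoot is divided by 4, leaving 5 dB above threshold.
So the level is -21 + 5 = -16 dBFS; make-up adds 11 dB, giving -5 dBFS.

-5 dBFS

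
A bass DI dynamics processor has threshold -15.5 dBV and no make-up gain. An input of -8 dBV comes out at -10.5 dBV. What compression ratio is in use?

Input overshoot = -8 − (-15.5) = 7.5 dB; output overshoot = -10.5 − (-15.5) = 5 dB.
Ratio = 7.5 / 5 = 1.5.

1.5:1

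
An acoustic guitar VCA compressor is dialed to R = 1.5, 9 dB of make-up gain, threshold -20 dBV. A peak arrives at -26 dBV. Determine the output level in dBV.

-17 dBV

-26 dBV is 6 dB below the -20 dBV threshold, so no gain reduction is applied.
Make-up gain adds 9 dB: -26 + 9 = -17 dBV.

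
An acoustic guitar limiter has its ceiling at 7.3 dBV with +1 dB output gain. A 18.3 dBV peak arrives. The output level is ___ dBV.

At ∞:1, everything above 7.3 dBV is held at the ceiling.
Output gain then adds 1 dB: 7.3 + 1 = 8.3 dBV.

8.3 dBV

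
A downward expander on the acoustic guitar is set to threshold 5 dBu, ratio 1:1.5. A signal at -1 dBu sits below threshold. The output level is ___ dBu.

-4 dBu

The input is 6 dB below the 5 dBu threshold.
A 1:1.5 expander multiplies undershoot by 1.5: 6 × 1.5 = 9 dB below threshold.
Output = 5 − 9 = -4 dBu.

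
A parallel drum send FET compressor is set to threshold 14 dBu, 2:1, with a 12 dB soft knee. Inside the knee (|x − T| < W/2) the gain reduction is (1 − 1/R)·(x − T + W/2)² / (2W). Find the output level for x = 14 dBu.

13.25 dBu

x − T + W/2 = 14 − 14 + 6 = 6.
GR = (1 − 1/2) × 6² / 24 = 0.5 × 36 / 24 = 0.75 dB.
Output = 14 − 0.75 = 13.25 dBu.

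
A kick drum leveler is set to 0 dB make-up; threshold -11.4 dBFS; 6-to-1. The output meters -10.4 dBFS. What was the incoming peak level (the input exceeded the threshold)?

Post-compression overshoot = -10.4 − (-11.4) = 1 dB.
Before 6:1 compression the overshoot was 1 × 6 = 6 dB, so input = -11.4 + 6 = -5.4 dBFS.

-5.4 dBFS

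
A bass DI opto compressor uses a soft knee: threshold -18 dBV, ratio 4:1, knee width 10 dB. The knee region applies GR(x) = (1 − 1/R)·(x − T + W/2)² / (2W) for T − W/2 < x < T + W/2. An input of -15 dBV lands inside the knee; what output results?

x − T + W/2 = -15 − (-18) + 5 = 8.
GR = (1 − 1/4) × 8² / 20 = 0.75 × 64 / 20 = 2.4 dB.
Output = -15 − 2.4 = -17.4 dBV.

-17.4 dBV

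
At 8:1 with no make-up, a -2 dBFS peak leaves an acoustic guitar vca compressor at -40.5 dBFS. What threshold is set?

-46 dBFS

Let T be the threshold. Output overshoot = (input overshoot)/R, so -40.5 − T = (-2 − T)/8.
8·(-40.5 − T) = -2 − T → 7·T = -324 − (-2) = -322.
T = -322/7 = -46 dBFS.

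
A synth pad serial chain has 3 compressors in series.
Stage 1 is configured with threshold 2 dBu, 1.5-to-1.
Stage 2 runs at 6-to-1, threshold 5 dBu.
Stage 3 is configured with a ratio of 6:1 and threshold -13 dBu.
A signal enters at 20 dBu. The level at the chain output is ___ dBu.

Stage 1: 18 dB above 2 dBu, reduced 1.5:1 to 12 dB above → 14 dBu.
Stage 2: 14 dBu is 9 dB over 5 dBu; at 6:1 that becomes 1.5 dB over, giving 6.5 dBu.
Stage 3: overshoot 19.5 dB → 19.5/6 = 3.25 dB → -9.75 dBu.

-9.75 dBu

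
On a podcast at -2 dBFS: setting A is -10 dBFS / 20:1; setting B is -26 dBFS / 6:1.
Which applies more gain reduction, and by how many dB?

A: GR = 8 − 8/20 = 7.6 dB.
B: GR = 24 − 24/6 = 20 dB.
B applies 12.4 dB more gain reduction.

B, by 12.4 dB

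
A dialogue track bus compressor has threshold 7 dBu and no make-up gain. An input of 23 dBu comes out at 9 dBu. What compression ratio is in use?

8:1

Input overshoot = 23 − 7 = 16 dB; output overshoot = 9 − 7 = 2 dB.
Ratio = 16 / 2 = 8.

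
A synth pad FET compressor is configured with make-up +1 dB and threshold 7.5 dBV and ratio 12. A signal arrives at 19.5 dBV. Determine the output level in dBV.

9.5 dBV

Overshoot: 19.5 − 7.5 = 12 dB.
12:1 compression reduces that to 12/12 = 1 dB over.
That puts the output at 8.5 dBV; make-up adds 1 dB, giving 9.5 dBV.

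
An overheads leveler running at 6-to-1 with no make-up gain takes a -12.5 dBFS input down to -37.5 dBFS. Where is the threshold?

-42.5 dBFS

Gain reduction = -12.5 − (-37.5) = 25 dB; output overshoot = GR / (R − 1) = 25 / 5 = 5 dB.
Threshold = output − output overshoot = -37.5 − 5 = -42.5 dBFS.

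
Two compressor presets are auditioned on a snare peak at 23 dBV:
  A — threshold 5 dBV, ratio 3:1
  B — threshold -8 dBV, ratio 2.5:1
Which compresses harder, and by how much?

A: 18 dB over, compressed to 6 dB over, so 12 dB of GR.
B: 31 dB over, compressed to 12.4 dB over, so 18.6 dB of GR.
B applies 6.6 dB more gain reduction.

B, by 6.6 dB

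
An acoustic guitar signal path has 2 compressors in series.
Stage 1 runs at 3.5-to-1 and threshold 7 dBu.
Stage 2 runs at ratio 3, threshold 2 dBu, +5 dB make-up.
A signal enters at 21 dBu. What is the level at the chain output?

10 dBu

Stage 1: 14 dB above 7 dBu, reduced 3.5:1 to 4 dB above → 11 dBu.
Stage 2: 11 dBu is 9 dB over 2 dBu; at 3:1 that becomes 3 dB over, giving 5 dBu; +5 dB make-up → 10 dBu.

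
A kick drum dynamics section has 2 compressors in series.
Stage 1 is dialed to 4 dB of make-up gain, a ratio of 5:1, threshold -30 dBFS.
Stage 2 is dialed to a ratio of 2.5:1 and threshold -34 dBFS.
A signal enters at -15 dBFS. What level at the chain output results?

-29.6 dBFS

Stage 1: overshoot 15 dB → 15/5 = 3 dB → -27 dBFS; +4 dB make-up → -23 dBFS.
Stage 2: overshoot 11 dB → 11/2.5 = 4.4 dB → -29.6 dBFS.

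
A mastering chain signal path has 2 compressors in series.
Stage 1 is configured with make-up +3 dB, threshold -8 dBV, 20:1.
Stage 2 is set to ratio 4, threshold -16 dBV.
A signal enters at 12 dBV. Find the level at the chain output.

-13 dBV

Stage 1: overshoot 20 dB → 20/20 = 1 dB → -7 dBV; +3 dB make-up → -4 dBV.
Stage 2: overshoot 12 dB → 12/4 = 3 dB → -13 dBV.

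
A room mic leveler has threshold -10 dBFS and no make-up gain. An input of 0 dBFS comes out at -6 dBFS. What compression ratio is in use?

Input overshoot = 0 − (-10) = 10 dB; output overshoot = -6 − (-10) = 4 dB.
Ratio = 10 / 4 = 2.5.

2.5:1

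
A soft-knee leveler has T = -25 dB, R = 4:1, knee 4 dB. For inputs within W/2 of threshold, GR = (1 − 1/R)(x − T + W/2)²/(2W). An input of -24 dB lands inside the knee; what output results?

x − T + W/2 = -24 − (-25) + 2 = 3.
GR = (1 − 1/4) × 3² / 8 = 0.75 × 9 / 8 = 0.84375 dB.
Output = -24 − 0.84375 = -24.84375 dB.

-24.84375 dB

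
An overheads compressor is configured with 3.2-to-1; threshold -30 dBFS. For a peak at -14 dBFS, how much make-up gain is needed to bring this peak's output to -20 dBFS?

The peak compresses to -30 + 16/3.2 = -25 dBFS.
To reach -20 dBFS requires -20 − (-25) = 5 dB of make-up.

5 dB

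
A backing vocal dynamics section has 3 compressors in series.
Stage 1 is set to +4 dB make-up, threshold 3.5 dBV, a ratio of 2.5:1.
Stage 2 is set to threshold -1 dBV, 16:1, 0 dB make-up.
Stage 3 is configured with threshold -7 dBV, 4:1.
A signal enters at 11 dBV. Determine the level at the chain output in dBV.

-5.320312 dBV

Stage 1: overshoot 7.5 dB → 7.5/2.5 = 3 dB → 6.5 dBV; +4 dB make-up → 10.5 dBV.
Stage 2: overshoot 11.5 dB → 11.5/16 = 0.71875 dB → -0.28125 dBV.
Stage 3: -0.28125 dBV is 6.71875 dB over -7 dBV; at 4:1 that becomes 1.679688 dB over, giving -5.320312 dBV.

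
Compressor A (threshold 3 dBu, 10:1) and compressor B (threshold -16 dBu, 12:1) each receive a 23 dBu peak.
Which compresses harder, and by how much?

A: overshoot 20 dB → output overshoot 2 dB → GR 18 dB.
B: overshoot 39 dB → output overshoot 3.25 dB → GR 35.75 dB.
Difference: 17.75 dB in favour of B.

B, by 17.75 dB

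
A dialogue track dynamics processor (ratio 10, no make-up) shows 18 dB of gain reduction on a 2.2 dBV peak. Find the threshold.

Let T be the threshold. Output overshoot = (input overshoot)/R, so -15.8 − T = (2.2 − T)/10.
10·(-15.8 − T) = 2.2 − T → 9·T = -158 − 2.2 = -160.2.
T = -160.2/9 = -17.8 dBV.

-17.8 dBV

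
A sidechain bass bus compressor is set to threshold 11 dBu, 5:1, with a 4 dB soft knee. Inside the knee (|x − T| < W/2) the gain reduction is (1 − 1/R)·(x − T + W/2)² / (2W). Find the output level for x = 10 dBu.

x − T + W/2 = 10 − 11 + 2 = 1.
GR = (1 − 1/5) × 1² / 8 = 0.8 × 1 / 8 = 0.1 dB.
Output = 10 − 0.1 = 9.9 dBu.

9.9 dBu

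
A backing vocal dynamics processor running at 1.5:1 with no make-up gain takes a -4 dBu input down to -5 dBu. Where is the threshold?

Input is 3 dB above T (since output overshoot × R = input overshoot: (-5 − T)·1.5 = -4 − T gives T = -7 dBu).
Check: -7 + (-4 − (-7))/1.5 = -7 + 2 = -5 dBu. ✓

-7 dBu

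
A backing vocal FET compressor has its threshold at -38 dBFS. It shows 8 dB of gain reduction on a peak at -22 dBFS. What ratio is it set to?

2:1

Input overshoot = -22 − (-38) = 16 dB.
Output overshoot = 16 − 8 = 8 dB.
Ratio = input overshoot / output overshoot = 16 / 8 = 2.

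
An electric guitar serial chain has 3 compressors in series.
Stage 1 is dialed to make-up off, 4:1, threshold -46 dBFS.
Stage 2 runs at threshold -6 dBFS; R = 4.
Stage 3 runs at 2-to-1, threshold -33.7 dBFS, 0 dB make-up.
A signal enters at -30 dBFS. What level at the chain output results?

-42 dBFS

Stage 1: -30 dBFS is 16 dB over -46 dBFS; at 4:1 that becomes 4 dB over, giving -42 dBFS.
Stage 2: -42 dBFS is at or below the -6 dBFS threshold — no compression; output -42 dBFS.
Stage 3: -42 dBFS ≤ -33.7 dBFS, so stage 3 doesn't engage; output -42 dBFS.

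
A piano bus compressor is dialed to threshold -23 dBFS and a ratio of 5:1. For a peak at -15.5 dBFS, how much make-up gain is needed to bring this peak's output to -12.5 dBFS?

Overshoot 7.5 dB → 7.5/5 = 1.5 dB after compression, so the compressed level is -23 + 1.5 = -21.5 dBFS.
Make-up = target − compressed = -12.5 − (-21.5) = 9 dB.

9 dB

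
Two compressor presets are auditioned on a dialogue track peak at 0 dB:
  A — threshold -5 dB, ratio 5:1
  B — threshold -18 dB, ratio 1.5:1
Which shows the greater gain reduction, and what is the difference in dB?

A: overshoot 5 dB → output overshoot 1 dB → GR 4 dB.
B: overshoot 18 dB → output overshoot 12 dB → GR 6 dB.
B reduces 2 dB more.

B, by 2 dB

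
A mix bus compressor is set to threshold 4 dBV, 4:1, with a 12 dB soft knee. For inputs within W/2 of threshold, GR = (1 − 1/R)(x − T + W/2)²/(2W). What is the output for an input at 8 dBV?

4.875 dBV

x − T + W/2 = 8 − 4 + 6 = 10.
GR = (1 − 1/4) × 10² / 24 = 0.75 × 100 / 24 = 3.125 dB.
Output = 8 − 3.125 = 4.875 dBV.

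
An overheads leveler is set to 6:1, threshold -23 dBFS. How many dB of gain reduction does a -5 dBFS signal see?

The signal is 18 dB above threshold.
After 6:1 compression the overshoot becomes 18/6 = 3 dB.
Gain reduction = 18 − 3 = 15 dB.

15 dB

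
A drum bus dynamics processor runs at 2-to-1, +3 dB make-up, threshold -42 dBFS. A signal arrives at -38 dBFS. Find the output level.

The input is 4 dB above the -42 dBFS threshold.
2:1 compression reduces that to 4/2 = 2 dB over.
Output = -42 + 2 = -40 dBFS; make-up adds 3 dB, giving -37 dBFS.

-37 dBFS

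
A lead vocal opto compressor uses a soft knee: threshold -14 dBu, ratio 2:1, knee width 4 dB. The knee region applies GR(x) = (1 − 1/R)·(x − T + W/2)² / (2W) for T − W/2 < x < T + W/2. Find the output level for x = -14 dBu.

-14.25 dBu

x − T + W/2 = -14 − (-14) + 2 = 2.
GR = (1 − 1/2) × 2² / 8 = 0.5 × 4 / 8 = 0.25 dB.
Output = -14 − 0.25 = -14.25 dBu.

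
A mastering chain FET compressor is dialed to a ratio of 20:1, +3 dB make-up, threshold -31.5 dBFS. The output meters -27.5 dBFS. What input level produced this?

-11.5 dBFS

Stripping the +3 dB make-up gives -30.5 dBFS at the gain stage.
The compressed level sits -30.5 − (-31.5) = 1 dB over threshold.
Before 20:1 compression the overshoot was 1 × 20 = 20 dB, so input = -31.5 + 20 = -11.5 dBFS.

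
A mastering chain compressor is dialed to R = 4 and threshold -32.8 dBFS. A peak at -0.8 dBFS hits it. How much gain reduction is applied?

24 dB

Overshoot = -0.8 − (-32.8) = 32 dB.
After 4:1 compression the overshoot becomes 32/4 = 8 dB.
Gain reduction = 32 − 8 = 24 dB.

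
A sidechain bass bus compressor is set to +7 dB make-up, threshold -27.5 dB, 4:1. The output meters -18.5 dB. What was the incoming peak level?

Before make-up, the level was -18.5 − 7 = -25.5 dB.
That's 2 dB above the -27.5 dB threshold.
Input overshoot = R × output overshoot = 8 dB → input = -27.5 + 8 = -19.5 dB.

-19.5 dB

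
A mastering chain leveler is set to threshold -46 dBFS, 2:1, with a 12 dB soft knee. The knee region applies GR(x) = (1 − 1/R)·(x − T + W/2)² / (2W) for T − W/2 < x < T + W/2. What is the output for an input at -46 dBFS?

-46.75 dBFS

x − T + W/2 = -46 − (-46) + 6 = 6.
GR = (1 − 1/2) × 6² / 24 = 0.5 × 36 / 24 = 0.75 dB.
Output = -46 − 0.75 = -46.75 dBFS.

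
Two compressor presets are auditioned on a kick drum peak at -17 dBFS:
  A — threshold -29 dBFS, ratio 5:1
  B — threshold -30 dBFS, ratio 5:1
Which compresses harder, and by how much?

B, by 0.8 dB

A: GR = 12 − 12/5 = 9.6 dB.
B: GR = 13 − 13/5 = 10.4 dB.
Difference: 0.8 dB in favour of B.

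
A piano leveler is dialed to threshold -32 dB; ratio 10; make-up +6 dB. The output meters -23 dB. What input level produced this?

Before make-up, the level was -23 − 6 = -29 dB.
That's 3 dB above the -32 dB threshold.
Input overshoot = R × output overshoot = 30 dB → input = -32 + 30 = -2 dB.

-2 dB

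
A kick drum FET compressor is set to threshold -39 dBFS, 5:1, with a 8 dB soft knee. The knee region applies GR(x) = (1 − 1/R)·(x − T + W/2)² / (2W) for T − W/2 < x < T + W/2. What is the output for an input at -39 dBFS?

-39.8 dBFS

x − T + W/2 = -39 − (-39) + 4 = 4.
GR = (1 − 1/5) × 4² / 16 = 0.8 × 16 / 16 = 0.8 dB.
Output = -39 − 0.8 = -39.8 dBFS.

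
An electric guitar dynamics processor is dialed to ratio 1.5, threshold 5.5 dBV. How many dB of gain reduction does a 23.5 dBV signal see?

6 dB

23.5 dBV exceeds the threshold by 18 dB.
A 1.5:1 ratio leaves 12 dB of that excess.
GR = overshoot in − overshoot out = 18 − 12 = 6 dB.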